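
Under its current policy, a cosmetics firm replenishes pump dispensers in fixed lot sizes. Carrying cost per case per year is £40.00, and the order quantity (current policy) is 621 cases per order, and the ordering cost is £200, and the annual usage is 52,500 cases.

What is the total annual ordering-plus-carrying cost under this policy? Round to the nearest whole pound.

Orders/yr = 52,500/621 = 84.541; ordering cost = 84.541 × £200 = £16,908.21
Average inventory = 621/2 = 310.5; holding cost = 310.5 × £40 = £12,420.00
Total = £16,908.21 + £12,420.00 = £29,328.21

£29,328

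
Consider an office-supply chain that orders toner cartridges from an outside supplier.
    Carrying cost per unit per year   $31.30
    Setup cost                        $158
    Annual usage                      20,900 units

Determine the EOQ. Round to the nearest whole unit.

Q* = √(2·D·S / H) = √(2·20,900·158 / 31.3) = √211,003.2 ≈ 459.35

459 units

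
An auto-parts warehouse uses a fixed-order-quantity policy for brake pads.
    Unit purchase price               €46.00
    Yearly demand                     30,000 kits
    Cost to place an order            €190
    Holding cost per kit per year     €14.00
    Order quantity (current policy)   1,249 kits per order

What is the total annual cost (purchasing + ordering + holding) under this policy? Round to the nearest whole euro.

€1,393,307

Ordering: D/Q × S = 30,000/1,249 × €190 = €4,563.65
Holding:  Q/2 × H = 1,249/2 × €14 = €8,743.00
Purchase cost = D·C = 30,000 × 46 = €1,380,000.00
Total = €4,563.65 + €8,743.00 + €1,380,000.00 = €1,393,306.65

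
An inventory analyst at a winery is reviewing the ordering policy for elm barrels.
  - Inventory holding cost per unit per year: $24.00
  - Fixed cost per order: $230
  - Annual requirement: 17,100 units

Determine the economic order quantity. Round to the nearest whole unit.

572 units

EOQ = √(2DS/H) = √(2 × 17,100 × 230 / 24)
    = √(327,750.00) ≈ 572.49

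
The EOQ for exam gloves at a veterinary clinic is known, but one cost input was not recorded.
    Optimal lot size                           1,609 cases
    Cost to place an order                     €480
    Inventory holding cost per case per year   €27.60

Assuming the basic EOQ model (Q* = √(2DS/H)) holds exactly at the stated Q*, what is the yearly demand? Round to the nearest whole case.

74,430 cases per year

EOQ relation: Q² = 2DS/H, so rearrange for the unknown.
D = Q²H / (2S) = 1,609² × 27.6 / (2 × 480) = 74,430.33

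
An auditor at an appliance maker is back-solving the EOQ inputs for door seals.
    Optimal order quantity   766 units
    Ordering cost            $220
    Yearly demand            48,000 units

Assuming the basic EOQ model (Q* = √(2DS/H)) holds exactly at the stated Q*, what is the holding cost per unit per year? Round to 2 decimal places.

Since Q* = (2DS/H)^½, squaring gives Q*²·H = 2DS.
H = 2DS / Q² = 2 × 48,000 × 220 / 766² = 35.9945

$35.99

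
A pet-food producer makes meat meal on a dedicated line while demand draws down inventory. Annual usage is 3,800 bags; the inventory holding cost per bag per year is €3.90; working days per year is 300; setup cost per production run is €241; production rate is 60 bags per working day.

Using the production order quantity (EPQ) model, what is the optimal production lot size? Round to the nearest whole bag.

d = 3,800/300 = 12.6667 bags/day;  effective holding cost H(1 − d/p) = 3.9·(1 − 12.6667/60) = 3.07667
Q* = √(2DS / H_eff) = √(2·3,800·241 / 3.07667) ≈ 771.57

772 bags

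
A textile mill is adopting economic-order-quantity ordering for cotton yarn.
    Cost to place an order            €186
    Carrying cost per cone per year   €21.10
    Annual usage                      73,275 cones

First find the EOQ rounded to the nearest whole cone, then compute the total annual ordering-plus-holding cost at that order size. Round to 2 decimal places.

EOQ = √(2DS/H) = √(2 × 73,275 × 186 / 21.1)
    = √(1,291,862.56) ≈ 1,136.60 → Q = 1,137 cones
Orders/yr = 73,275/1,137 = 64.446; ordering cost = 64.446 × €186 = €11,986.94
Average inventory = 1,137/2 = 568.5; holding cost = 568.5 × €21.1 = €11,995.35
Total = €11,986.94 + €11,995.35 = €23,982.29

€23,982.29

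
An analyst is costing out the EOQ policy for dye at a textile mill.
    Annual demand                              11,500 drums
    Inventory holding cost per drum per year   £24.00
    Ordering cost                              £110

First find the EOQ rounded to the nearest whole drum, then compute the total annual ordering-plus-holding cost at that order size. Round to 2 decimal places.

£7,792.31

2DS/H = 2·11,500·110/24 = 105,416.67
EOQ = √105,416.67 ≈ 324.68 → Q = 325 drums
Orders/yr = 11,500/325 = 35.385; ordering cost = 35.385 × £110 = £3,892.31
Average inventory = 325/2 = 162.5; holding cost = 162.5 × £24 = £3,900.00
Total = £3,892.31 + £3,900.00 = £7,792.31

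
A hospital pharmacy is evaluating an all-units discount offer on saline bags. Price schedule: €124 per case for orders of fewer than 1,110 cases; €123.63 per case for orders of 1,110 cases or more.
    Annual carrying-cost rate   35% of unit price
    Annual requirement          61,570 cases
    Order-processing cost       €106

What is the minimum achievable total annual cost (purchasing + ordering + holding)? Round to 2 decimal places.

H₁ = 35%×€124 = €43.4000;  H₂ = 35%×€123.63 = €43.2705
EOQ₁ = √(2×61,570×106/43.4000) = 548.41  (< 1,110, feasible at tier 1)
EOQ₂ = √(2×61,570×106/43.2705) = 549.23  (< 1,110 → use Q = 1,110 at tier-2 price)
TC(tier 1 (EOQ₁), Q≈548.4) = €7,658,481.12
TC(tier 2, Q≈1,110.0) = €7,641,793.89
Minimum at tier 2: €7,641,793.89

€7,641,793.89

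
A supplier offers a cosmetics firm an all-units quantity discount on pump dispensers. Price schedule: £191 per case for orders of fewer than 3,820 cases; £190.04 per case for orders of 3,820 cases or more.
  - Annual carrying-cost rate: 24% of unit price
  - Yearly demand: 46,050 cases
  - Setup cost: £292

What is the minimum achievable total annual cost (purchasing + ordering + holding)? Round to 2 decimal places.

£8,830,661.03

H₁ = 24%×£191 = £45.8400;  H₂ = 24%×£190.04 = £45.6096
EOQ₁ = √(2×46,050×292/45.8400) = 765.95  (< 3,820, feasible at tier 1)
EOQ₂ = √(2×46,050×292/45.6096) = 767.88  (< 3,820 → use Q = 3,820 at tier-2 price)
TC(tier 1 (EOQ₁), Q≈765.9) = £8,830,661.03
TC(tier 2, Q≈3,820.0) = £8,841,976.39
Minimum at tier 1 (EOQ₁): £8,830,661.03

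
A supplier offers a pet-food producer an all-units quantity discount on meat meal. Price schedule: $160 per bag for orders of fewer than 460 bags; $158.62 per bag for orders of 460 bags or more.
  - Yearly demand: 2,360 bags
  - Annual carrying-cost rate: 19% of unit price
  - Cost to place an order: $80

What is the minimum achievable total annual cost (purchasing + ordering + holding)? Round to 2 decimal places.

H₁ = 19%×$160 = $30.4000;  H₂ = 19%×$158.62 = $30.1378
EOQ₁ = √(2×2,360×80/30.4000) = 111.45  (< 460, feasible at tier 1)
EOQ₂ = √(2×2,360×80/30.1378) = 111.93  (< 460 → use Q = 460 at tier-2 price)
TC(tier 1 (EOQ₁), Q≈111.4) = $380,988.07
TC(tier 2, Q≈460.0) = $381,685.33
Minimum at tier 1 (EOQ₁): $380,988.07

$380,988.07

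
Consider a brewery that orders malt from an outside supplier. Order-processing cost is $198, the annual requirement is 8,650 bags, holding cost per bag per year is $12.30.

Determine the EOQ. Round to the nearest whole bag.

Q* = √(2·D·S / H) = √(2·8,650·198 / 12.3) = √278,487.8 ≈ 527.72

528 bags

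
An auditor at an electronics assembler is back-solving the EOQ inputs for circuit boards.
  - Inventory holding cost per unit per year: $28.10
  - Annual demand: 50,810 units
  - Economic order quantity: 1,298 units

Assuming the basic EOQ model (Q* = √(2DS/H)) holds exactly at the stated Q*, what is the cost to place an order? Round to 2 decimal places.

Since Q* = (2DS/H)^½, squaring gives Q*²·H = 2DS.
S = Q²H / (2D) = 1,298² × 28.1 / (2 × 50,810) = 465.8826

$465.88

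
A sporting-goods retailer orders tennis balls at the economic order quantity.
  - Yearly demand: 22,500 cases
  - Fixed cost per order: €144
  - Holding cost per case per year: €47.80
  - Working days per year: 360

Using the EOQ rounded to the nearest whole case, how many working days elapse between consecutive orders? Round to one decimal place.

2DS/H = 2·22,500·144/47.8 = 135,564.85
EOQ = √135,564.85 ≈ 368.19 → Q = 368 cases
Cycle time = (working days × Q)/D = (360 × 368) / 22,500 = 5.888 days

5.9 days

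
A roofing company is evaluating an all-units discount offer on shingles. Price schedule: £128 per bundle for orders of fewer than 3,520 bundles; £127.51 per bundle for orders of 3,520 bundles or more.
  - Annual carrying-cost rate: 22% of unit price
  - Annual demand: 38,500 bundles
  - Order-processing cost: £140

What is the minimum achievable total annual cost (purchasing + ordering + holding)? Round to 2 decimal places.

£4,945,423.11

H₁ = 22%×£128 = £28.1600;  H₂ = 22%×£127.51 = £28.0522
EOQ₁ = √(2×38,500×140/28.1600) = 618.72  (< 3,520, feasible at tier 1)
EOQ₂ = √(2×38,500×140/28.0522) = 619.91  (< 3,520 → use Q = 3,520 at tier-2 price)
TC(tier 1 (EOQ₁), Q≈618.7) = £4,945,423.11
TC(tier 2, Q≈3,520.0) = £4,960,038.12
Minimum at tier 1 (EOQ₁): £4,945,423.11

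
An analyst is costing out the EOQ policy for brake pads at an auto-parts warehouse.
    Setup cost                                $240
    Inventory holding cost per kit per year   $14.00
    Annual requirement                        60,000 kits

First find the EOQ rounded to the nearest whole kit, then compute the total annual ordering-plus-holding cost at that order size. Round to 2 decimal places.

$20,079.84

Q* = √(2·D·S / H) = √(2·60,000·240 / 14) = √2,057,142.9 ≈ 1,434.27 → Q = 1,434 kits
Ordering: D/Q × S = 60,000/1,434 × $240 = $10,041.84
Holding:  Q/2 × H = 1,434/2 × $14 = $10,038.00
Total = $10,041.84 + $10,038.00 = $20,079.84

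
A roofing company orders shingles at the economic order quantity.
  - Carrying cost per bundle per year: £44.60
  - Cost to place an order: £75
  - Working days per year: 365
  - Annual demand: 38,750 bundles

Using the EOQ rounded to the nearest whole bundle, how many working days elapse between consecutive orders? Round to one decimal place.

3.4 days

2DS/H = 2·38,750·75/44.6 = 130,325.11
EOQ = √130,325.11 ≈ 361.01 → Q = 361 bundles
Days between orders = 365 / (D/Q) = 365 / 107.341 ≈ 3.400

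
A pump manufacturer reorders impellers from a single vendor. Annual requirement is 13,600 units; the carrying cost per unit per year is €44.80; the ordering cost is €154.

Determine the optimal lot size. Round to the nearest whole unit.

306 units

Optimal lot size Q* = (2 × 13,600 × €154 / €44.8)^½ ≈ 305.78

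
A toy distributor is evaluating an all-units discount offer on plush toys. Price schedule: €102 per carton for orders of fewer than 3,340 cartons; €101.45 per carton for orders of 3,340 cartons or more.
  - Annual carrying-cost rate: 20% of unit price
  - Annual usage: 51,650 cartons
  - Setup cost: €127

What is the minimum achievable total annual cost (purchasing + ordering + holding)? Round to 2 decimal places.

€5,275,740.74

H₁ = 20%×€102 = €20.4000;  H₂ = 20%×€101.45 = €20.2900
EOQ₁ = √(2×51,650×127/20.4000) = 801.93  (< 3,340, feasible at tier 1)
EOQ₂ = √(2×51,650×127/20.2900) = 804.10  (< 3,340 → use Q = 3,340 at tier-2 price)
TC(tier 1 (EOQ₁), Q≈801.9) = €5,284,659.39
TC(tier 2, Q≈3,340.0) = €5,275,740.74
Minimum at tier 2: €5,275,740.74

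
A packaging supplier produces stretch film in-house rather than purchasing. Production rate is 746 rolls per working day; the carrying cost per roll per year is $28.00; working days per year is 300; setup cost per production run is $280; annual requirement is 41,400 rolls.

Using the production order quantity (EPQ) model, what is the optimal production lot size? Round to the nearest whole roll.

1,008 rolls

Daily demand d = 41,400/300 = 138.000; p = 746; 1 − d/p = 0.81501
EPQ = √(2DS / (H(1 − d/p)))
    = √(2 × 41,400 × 280 / (28 × 0.81501)) ≈ 1,007.94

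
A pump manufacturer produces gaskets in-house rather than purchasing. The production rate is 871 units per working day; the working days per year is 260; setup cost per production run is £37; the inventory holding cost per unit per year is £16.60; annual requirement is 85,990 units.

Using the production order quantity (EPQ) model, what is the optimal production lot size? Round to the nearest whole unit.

d = 85,990/260 = 330.7308 units/day;  effective holding cost H(1 − d/p) = 16.6·(1 − 330.7308/871) = 10.29675
Q* = √(2DS / H_eff) = √(2·85,990·37 / 10.29675) ≈ 786.12

786 units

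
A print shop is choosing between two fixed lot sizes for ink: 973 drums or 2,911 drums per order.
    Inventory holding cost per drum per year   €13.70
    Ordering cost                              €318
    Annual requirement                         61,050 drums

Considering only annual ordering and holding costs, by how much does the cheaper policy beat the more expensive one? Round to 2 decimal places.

€8.17

Annual cost at Q: ordering D·S/Q plus holding Q·H/2.
TC(973) = (61,050/973)×318 + (973/2)×13.7 = €26,617.67
TC(2,911) = (61,050/2,911)×318 + (2,911/2)×13.7 = €26,609.50
|ΔTC| = |€26,617.67 − €26,609.50| = €8.17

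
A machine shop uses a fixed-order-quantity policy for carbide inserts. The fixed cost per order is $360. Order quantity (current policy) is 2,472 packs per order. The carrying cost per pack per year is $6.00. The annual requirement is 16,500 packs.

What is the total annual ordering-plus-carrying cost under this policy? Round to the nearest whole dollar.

Annual ordering cost = (D/Q)·S = (16,500/2,472) × 360 = $2,402.91
Annual holding cost  = (Q/2)·H = (2,472/2) × 6 = $7,416.00
Total = $2,402.91 + $7,416.00 = $9,818.91

$9,819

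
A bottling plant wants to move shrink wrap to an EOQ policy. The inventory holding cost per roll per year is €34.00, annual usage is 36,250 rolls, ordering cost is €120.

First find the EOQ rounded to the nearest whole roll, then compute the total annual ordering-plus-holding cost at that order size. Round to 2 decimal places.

€17,198.84

2DS/H = 2·36,250·120/34 = 255,882.35
EOQ = √255,882.35 ≈ 505.85 → Q = 506 rolls
Ordering: D/Q × S = 36,250/506 × €120 = €8,596.84
Holding:  Q/2 × H = 506/2 × €34 = €8,602.00
Total = €8,596.84 + €8,602.00 = €17,198.84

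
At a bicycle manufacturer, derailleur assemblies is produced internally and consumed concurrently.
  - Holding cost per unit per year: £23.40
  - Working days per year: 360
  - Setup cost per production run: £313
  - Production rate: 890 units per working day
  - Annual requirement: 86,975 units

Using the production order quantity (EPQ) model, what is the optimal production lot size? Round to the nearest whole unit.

d = 86,975/360 = 241.5972 units/day;  effective holding cost H(1 − d/p) = 23.4·(1 − 241.5972/890) = 17.04789
Q* = √(2DS / H_eff) = √(2·86,975·313 / 17.04789) ≈ 1,787.10

1,787 units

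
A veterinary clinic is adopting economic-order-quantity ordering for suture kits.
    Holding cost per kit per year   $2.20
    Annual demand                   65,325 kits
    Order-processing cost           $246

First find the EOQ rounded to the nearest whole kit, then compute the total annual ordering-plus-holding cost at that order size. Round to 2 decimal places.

$8,408.79

2DS/H = 2·65,325·246/2.2 = 14,609,045.45
EOQ = √14,609,045.45 ≈ 3,822.18 → Q = 3,822 kits
Annual ordering cost = (D/Q)·S = (65,325/3,822) × 246 = $4,204.59
Annual holding cost  = (Q/2)·H = (3,822/2) × 2.2 = $4,204.20
Total = $4,204.59 + $4,204.20 = $8,408.79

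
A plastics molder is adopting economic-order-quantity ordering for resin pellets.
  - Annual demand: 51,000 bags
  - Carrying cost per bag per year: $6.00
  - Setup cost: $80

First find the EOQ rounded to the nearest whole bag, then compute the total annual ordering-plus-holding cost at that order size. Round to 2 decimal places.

$6,997.14

Q* = √(2·D·S / H) = √(2·51,000·80 / 6) = √1,360,000.0 ≈ 1,166.19 → Q = 1,166 bags
Annual ordering cost = (D/Q)·S = (51,000/1,166) × 80 = $3,499.14
Annual holding cost  = (Q/2)·H = (1,166/2) × 6 = $3,498.00
Total = $3,499.14 + $3,498.00 = $6,997.14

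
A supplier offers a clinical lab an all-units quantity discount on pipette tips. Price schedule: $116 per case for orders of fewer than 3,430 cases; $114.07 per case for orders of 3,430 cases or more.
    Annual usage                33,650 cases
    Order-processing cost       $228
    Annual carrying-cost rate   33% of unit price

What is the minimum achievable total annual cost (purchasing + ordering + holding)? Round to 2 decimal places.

H₁ = 33%×$116 = $38.2800;  H₂ = 33%×$114.07 = $37.6431
EOQ₁ = √(2×33,650×228/38.2800) = 633.12  (< 3,430, feasible at tier 1)
EOQ₂ = √(2×33,650×228/37.6431) = 638.46  (< 3,430 → use Q = 3,430 at tier-2 price)
TC(tier 1 (EOQ₁), Q≈633.1) = $3,927,636.00
TC(tier 2, Q≈3,430.0) = $3,905,250.21
Minimum at tier 2: $3,905,250.21

$3,905,250.21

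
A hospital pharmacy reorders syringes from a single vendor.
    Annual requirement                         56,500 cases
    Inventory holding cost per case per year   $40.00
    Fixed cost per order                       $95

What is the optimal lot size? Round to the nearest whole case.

518 cases

EOQ = √(2DS/H) = √(2 × 56,500 × 95 / 40)
    = √(268,375.00) ≈ 518.05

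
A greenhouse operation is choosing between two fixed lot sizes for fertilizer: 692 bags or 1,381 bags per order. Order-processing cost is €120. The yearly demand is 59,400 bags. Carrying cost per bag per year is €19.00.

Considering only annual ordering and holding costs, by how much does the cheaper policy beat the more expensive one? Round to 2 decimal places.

TC(Q) = (D/Q)S + (Q/2)H
TC(692) = (59,400/692)×120 + (692/2)×19 = €16,874.58
TC(1,381) = (59,400/1,381)×120 + (1,381/2)×19 = €18,280.98
Lots of 692 are cheaper by €1,406.40.

€1,406.40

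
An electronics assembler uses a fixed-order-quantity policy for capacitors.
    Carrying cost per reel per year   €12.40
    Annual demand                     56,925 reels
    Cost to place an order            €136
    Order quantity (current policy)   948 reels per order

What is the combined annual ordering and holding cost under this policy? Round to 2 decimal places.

Ordering: D/Q × S = 56,925/948 × €136 = €8,166.46
Holding:  Q/2 × H = 948/2 × €12.4 = €5,877.60
Total = €8,166.46 + €5,877.60 = €14,044.06

€14,044.06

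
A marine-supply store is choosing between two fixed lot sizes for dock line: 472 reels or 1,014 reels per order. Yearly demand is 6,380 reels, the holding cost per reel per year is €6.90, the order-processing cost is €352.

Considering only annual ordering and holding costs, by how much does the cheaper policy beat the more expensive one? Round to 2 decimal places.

Annual cost at Q: ordering D·S/Q plus holding Q·H/2.
TC(472) = (6,380/472)×352 + (472/2)×6.9 = €6,386.37
TC(1,014) = (6,380/1,014)×352 + (1,014/2)×6.9 = €5,713.05
Lots of 1,014 are cheaper by €673.31.

€673.31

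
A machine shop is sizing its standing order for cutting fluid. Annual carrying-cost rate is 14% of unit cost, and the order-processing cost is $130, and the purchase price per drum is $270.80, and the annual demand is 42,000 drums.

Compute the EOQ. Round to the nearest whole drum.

Carrying cost H = $270.8 × 14% = $37.9120/drum/yr
Optimal lot size Q* = (2 × 42,000 × $130 / $37.912)^½ ≈ 536.69

537 drums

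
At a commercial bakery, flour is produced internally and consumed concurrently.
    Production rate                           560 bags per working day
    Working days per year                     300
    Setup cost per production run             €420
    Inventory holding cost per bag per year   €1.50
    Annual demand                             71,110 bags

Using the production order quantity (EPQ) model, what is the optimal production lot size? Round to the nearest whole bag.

8,309 bags

Daily demand d = 71,110/300 = 237.033; p = 560; 1 − d/p = 0.57673
EPQ = √(2DS / (H(1 − d/p)))
    = √(2 × 71,110 × 420 / (1.5 × 0.57673)) ≈ 8,309.49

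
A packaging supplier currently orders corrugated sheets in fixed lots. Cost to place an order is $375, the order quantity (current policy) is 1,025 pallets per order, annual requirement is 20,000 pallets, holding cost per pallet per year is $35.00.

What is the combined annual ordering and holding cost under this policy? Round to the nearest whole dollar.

$25,255

Ordering: D/Q × S = 20,000/1,025 × $375 = $7,317.07
Holding:  Q/2 × H = 1,025/2 × $35 = $17,937.50
Total = $7,317.07 + $17,937.50 = $25,254.57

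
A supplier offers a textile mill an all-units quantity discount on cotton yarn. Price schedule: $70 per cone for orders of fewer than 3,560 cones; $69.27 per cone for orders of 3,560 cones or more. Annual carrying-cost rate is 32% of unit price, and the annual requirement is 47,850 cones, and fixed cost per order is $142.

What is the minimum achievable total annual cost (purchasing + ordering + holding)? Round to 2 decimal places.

H₁ = 32%×$70 = $22.4000;  H₂ = 32%×$69.27 = $22.1664
EOQ₁ = √(2×47,850×142/22.4000) = 778.89  (< 3,560, feasible at tier 1)
EOQ₂ = √(2×47,850×142/22.1664) = 782.98  (< 3,560 → use Q = 3,560 at tier-2 price)
TC(tier 1 (EOQ₁), Q≈778.9) = $3,366,947.14
TC(tier 2, Q≈3,560.0) = $3,355,934.32
Minimum at tier 2: $3,355,934.32

$3,355,934.32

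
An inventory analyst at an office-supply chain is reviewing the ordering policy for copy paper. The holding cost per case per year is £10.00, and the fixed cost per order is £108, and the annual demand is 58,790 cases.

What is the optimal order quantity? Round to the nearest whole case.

EOQ = √(2DS/H) = √(2 × 58,790 × 108 / 10)
    = √(1,269,864.00) ≈ 1,126.88

1,127 cases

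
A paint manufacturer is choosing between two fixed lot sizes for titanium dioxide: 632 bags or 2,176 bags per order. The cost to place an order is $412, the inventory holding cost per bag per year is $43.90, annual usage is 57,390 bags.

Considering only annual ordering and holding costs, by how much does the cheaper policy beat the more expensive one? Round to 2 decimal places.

$7,344.45

Annual cost at Q: ordering D·S/Q plus holding Q·H/2.
TC(632) = (57,390/632)×412 + (632/2)×43.9 = $51,284.87
TC(2,176) = (57,390/2,176)×412 + (2,176/2)×43.9 = $58,629.32
|ΔTC| = |$51,284.87 − $58,629.32| = $7,344.45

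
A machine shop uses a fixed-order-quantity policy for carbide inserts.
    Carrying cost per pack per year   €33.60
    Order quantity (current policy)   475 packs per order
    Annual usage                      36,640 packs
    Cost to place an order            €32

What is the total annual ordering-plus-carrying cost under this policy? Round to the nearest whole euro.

Annual ordering cost = (D/Q)·S = (36,640/475) × 32 = €2,468.38
Annual holding cost  = (Q/2)·H = (475/2) × 33.6 = €7,980.00
Total = €2,468.38 + €7,980.00 = €10,448.38

€10,448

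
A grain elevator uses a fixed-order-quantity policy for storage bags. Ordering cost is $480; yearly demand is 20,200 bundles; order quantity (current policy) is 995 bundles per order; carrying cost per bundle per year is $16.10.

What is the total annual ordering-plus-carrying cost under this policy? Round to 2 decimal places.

$17,754.47

Ordering: D/Q × S = 20,200/995 × $480 = $9,744.72
Holding:  Q/2 × H = 995/2 × $16.1 = $8,009.75
Total = $9,744.72 + $8,009.75 = $17,754.47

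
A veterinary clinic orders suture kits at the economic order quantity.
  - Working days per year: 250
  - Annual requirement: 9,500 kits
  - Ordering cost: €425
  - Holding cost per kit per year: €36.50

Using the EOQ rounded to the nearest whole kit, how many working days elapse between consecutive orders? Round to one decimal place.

Q* = √(2·D·S / H) = √(2·9,500·425 / 36.5) = √221,232.9 ≈ 470.35 → Q = 470 kits
Days between orders = 250 / (D/Q) = 250 / 20.213 ≈ 12.368

12.4 days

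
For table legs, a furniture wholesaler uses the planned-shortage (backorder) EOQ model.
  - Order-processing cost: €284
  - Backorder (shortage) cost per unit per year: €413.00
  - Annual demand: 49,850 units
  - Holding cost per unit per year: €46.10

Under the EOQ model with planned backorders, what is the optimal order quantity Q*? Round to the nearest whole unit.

826 units

Basic EOQ = √(2·49,850·284/46.1) = 783.712
Backorder adjustment √((H+b)/b) = √((46.1+413)/413) = 1.0543
Q* = 783.712 × 1.0543 ≈ 826.29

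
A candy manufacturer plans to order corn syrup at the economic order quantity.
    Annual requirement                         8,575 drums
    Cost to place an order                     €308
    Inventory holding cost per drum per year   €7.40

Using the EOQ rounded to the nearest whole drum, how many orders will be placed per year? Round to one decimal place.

Q* = √(2·D·S / H) = √(2·8,575·308 / 7.4) = √713,810.8 ≈ 844.87 → Q = 845
N = D/Q = 8,575/845 ≈ 10.148 orders/yr

10.1 orders per year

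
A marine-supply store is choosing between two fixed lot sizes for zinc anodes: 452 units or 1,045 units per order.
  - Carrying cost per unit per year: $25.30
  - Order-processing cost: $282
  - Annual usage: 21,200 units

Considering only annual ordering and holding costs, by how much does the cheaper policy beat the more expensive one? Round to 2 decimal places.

$4.14

Annual cost at Q: ordering D·S/Q plus holding Q·H/2.
TC(452) = (21,200/452)×282 + (452/2)×25.3 = $18,944.35
TC(1,045) = (21,200/1,045)×282 + (1,045/2)×25.3 = $18,940.21
Lots of 1,045 are cheaper by $4.14.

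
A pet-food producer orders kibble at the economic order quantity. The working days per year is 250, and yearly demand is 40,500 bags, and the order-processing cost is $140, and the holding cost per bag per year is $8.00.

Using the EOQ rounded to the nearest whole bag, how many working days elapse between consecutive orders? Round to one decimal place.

7.4 days

EOQ = √(2DS/H) = √(2 × 40,500 × 140 / 8)
    = √(1,417,500.00) ≈ 1,190.59 → Q = 1,191 bags
Days between orders = 250 / (D/Q) = 250 / 34.005 ≈ 7.352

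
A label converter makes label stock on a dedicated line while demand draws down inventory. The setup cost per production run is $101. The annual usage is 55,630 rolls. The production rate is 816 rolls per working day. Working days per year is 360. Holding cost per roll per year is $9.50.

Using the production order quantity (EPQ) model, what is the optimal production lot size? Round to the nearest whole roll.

d = 55,630/360 = 154.5278 rolls/day;  effective holding cost H(1 − d/p) = 9.5·(1 − 154.5278/816) = 7.70096
Q* = √(2DS / H_eff) = √(2·55,630·101 / 7.70096) ≈ 1,207.97

1,208 rolls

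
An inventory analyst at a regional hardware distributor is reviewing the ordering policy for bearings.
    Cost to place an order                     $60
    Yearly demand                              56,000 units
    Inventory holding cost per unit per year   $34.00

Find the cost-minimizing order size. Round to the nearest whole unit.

445 units

2DS/H = 2·56,000·60/34 = 197,647.06
EOQ = √197,647.06 ≈ 444.58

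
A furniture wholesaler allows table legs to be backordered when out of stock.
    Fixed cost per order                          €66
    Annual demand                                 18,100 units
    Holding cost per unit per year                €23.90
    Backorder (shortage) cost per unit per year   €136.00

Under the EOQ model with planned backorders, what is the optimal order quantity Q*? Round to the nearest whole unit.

343 units

Basic EOQ = √(2·18,100·66/23.9) = 316.175
Backorder adjustment √((H+b)/b) = √((23.9+136)/136) = 1.0843
Q* = 316.175 × 1.0843 ≈ 342.83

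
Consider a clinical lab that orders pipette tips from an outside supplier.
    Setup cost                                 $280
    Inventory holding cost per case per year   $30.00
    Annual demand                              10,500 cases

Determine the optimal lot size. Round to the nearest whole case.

443 cases

2DS/H = 2·10,500·280/30 = 196,000.00
EOQ = √196,000.00 ≈ 442.72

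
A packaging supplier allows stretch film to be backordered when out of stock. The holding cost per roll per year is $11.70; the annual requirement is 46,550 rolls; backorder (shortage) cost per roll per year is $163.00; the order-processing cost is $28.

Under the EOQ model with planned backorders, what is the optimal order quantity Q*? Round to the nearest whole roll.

Q* = √(2DS/H) · √((H + b)/b)
   = √(2 × 46,550 × 28 / 11.7) · √((11.7 + 163) / 163)
   = 472.021 × 1.0353 ≈ 488.67

489 rolls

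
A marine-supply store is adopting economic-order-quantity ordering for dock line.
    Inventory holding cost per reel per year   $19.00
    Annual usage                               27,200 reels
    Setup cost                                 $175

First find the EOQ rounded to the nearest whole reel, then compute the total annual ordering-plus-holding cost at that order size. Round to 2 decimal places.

$13,449.16

EOQ = √(2DS/H) = √(2 × 27,200 × 175 / 19)
    = √(501,052.63) ≈ 707.85 → Q = 708 reels
Annual ordering cost = (D/Q)·S = (27,200/708) × 175 = $6,723.16
Annual holding cost  = (Q/2)·H = (708/2) × 19 = $6,726.00
Total = $6,723.16 + $6,726.00 = $13,449.16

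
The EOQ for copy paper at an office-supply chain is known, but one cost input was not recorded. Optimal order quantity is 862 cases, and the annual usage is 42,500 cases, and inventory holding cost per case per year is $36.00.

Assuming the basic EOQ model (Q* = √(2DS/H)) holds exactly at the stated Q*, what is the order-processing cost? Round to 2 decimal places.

Since Q* = (2DS/H)^½, squaring gives Q*²·H = 2DS.
S = Q²H / (2D) = 862² × 36 / (2 × 42,500) = 314.7010

$314.70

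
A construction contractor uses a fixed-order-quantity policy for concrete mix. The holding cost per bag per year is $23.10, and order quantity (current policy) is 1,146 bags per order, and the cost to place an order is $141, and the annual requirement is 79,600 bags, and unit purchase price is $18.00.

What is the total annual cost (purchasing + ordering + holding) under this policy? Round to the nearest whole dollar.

$1,455,830

Annual ordering cost = (D/Q)·S = (79,600/1,146) × 141 = $9,793.72
Annual holding cost  = (Q/2)·H = (1,146/2) × 23.1 = $13,236.30
Purchase cost = D·C = 79,600 × 18 = $1,432,800.00
Total = $9,793.72 + $13,236.30 + $1,432,800.00 = $1,455,830.02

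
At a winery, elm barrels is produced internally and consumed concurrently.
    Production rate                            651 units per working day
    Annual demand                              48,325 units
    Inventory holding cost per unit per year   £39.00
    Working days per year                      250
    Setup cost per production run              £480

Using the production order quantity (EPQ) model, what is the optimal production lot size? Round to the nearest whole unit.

d = 48,325/250 = 193.3000 units/day;  effective holding cost H(1 − d/p) = 39·(1 − 193.3000/651) = 27.41982
Q* = √(2DS / H_eff) = √(2·48,325·480 / 27.41982) ≈ 1,300.74

1,301 units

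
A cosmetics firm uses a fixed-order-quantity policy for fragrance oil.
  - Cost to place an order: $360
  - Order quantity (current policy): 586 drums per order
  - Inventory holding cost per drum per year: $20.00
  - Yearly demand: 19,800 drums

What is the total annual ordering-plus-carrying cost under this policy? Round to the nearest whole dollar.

Orders/yr = 19,800/586 = 33.788; ordering cost = 33.788 × $360 = $12,163.82
Average inventory = 586/2 = 293; holding cost = 293 × $20 = $5,860.00
Total = $12,163.82 + $5,860.00 = $18,023.82

$18,024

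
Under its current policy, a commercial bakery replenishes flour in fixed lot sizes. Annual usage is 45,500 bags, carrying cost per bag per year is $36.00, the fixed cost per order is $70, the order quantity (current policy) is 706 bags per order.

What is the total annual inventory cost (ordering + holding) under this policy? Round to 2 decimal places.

Annual ordering cost = (D/Q)·S = (45,500/706) × 70 = $4,511.33
Annual holding cost  = (Q/2)·H = (706/2) × 36 = $12,708.00
Total = $4,511.33 + $12,708.00 = $17,219.33

$17,219.33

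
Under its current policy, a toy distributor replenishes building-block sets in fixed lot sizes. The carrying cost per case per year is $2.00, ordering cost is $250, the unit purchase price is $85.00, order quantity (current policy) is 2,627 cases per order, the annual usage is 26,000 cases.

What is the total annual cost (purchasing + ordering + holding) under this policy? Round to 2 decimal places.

Ordering: D/Q × S = 26,000/2,627 × $250 = $2,474.31
Holding:  Q/2 × H = 2,627/2 × $2 = $2,627.00
Purchase cost = D·C = 26,000 × 85 = $2,210,000.00
Total = $2,474.31 + $2,627.00 + $2,210,000.00 = $2,215,101.31

$2,215,101.31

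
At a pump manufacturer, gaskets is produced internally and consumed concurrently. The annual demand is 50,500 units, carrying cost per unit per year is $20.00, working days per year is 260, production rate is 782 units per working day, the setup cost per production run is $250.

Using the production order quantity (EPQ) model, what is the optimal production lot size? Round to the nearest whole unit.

1,296 units

d = 50,500/260 = 194.2308 units/day;  effective holding cost H(1 − d/p) = 20·(1 − 194.2308/782) = 15.03246
Q* = √(2DS / H_eff) = √(2·50,500·250 / 15.03246) ≈ 1,296.03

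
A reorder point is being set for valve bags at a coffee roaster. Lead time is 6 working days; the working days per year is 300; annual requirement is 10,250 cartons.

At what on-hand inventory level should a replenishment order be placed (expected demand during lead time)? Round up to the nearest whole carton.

205 cartons

Daily demand d = 10,250 / 300 = 34.167 cartons/day
Demand during lead time = 34.167 × 6 = 205.00
Reorder point = 205.00 → round up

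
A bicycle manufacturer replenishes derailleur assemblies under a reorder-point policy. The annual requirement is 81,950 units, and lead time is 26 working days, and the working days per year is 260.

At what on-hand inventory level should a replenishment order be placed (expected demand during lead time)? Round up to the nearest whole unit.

8,195 units

Daily demand d = 81,950 / 260 = 315.192 units/day
Demand during lead time = 315.192 × 26 = 8,195.00
Reorder point = 8,195.00 → round up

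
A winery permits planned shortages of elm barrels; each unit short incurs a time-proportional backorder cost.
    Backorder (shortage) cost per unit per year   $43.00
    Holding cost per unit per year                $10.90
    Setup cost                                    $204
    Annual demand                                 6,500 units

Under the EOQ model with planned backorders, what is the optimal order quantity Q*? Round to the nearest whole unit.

552 units

Basic EOQ = √(2·6,500·204/10.9) = 493.257
Backorder adjustment √((H+b)/b) = √((10.9+43)/43) = 1.1196
Q* = 493.257 × 1.1196 ≈ 552.25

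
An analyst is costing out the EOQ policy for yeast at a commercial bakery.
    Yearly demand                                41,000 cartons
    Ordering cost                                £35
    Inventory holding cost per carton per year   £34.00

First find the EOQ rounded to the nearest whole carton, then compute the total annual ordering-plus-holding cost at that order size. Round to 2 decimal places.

£9,878.27

Q* = √(2·D·S / H) = √(2·41,000·35 / 34) = √84,411.8 ≈ 290.54 → Q = 291 cartons
Orders/yr = 41,000/291 = 140.893; ordering cost = 140.893 × £35 = £4,931.27
Average inventory = 291/2 = 145.5; holding cost = 145.5 × £34 = £4,947.00
Total = £4,931.27 + £4,947.00 = £9,878.27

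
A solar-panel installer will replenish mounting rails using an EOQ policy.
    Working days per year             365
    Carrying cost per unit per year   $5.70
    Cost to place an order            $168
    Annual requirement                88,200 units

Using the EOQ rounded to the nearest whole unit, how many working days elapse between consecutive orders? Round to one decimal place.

9.4 days

2DS/H = 2·88,200·168/5.7 = 5,199,157.89
EOQ = √5,199,157.89 ≈ 2,280.17 → Q = 2,280 units
Days between orders = 365 / (D/Q) = 365 / 38.684 ≈ 9.435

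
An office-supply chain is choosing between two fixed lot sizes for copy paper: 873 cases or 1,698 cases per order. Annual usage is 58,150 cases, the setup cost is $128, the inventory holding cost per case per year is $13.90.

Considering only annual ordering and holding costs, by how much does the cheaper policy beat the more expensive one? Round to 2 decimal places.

Annual cost at Q: ordering D·S/Q plus holding Q·H/2.
TC(873) = (58,150/873)×128 + (873/2)×13.9 = $14,593.35
TC(1,698) = (58,150/1,698)×128 + (1,698/2)×13.9 = $16,184.61
Cheaper: Q = 873.  Difference = $1,591.26

$1,591.26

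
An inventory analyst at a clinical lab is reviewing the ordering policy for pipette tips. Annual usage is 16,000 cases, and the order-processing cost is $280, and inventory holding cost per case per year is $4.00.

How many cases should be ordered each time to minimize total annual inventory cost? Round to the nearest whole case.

1,497 cases

EOQ = √(2DS/H) = √(2 × 16,000 × 280 / 4)
    = √(2,240,000.00) ≈ 1,496.66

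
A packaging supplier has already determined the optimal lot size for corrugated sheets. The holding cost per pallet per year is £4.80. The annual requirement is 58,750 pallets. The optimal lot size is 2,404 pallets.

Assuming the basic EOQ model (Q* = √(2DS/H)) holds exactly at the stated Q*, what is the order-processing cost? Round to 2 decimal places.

EOQ relation: Q² = 2DS/H, so rearrange for the unknown.
S = Q²H / (2D) = 2,404² × 4.8 / (2 × 58,750) = 236.0871

£236.09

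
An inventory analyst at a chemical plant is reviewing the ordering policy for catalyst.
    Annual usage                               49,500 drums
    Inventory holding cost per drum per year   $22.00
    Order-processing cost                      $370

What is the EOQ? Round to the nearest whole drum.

2DS/H = 2·49,500·370/22 = 1,665,000.00
EOQ = √1,665,000.00 ≈ 1,290.35

1,290 drums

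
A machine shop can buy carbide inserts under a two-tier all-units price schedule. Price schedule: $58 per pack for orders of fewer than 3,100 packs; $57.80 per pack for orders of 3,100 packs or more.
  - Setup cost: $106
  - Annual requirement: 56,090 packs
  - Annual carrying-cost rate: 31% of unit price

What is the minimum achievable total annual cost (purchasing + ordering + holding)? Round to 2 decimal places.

$3,267,841.96

H₁ = 31%×$58 = $17.9800;  H₂ = 31%×$57.80 = $17.9180
EOQ₁ = √(2×56,090×106/17.9800) = 813.23  (< 3,100, feasible at tier 1)
EOQ₂ = √(2×56,090×106/17.9180) = 814.64  (< 3,100 → use Q = 3,100 at tier-2 price)
TC(tier 1 (EOQ₁), Q≈813.2) = $3,267,841.96
TC(tier 2, Q≈3,100.0) = $3,271,692.82
Minimum at tier 1 (EOQ₁): $3,267,841.96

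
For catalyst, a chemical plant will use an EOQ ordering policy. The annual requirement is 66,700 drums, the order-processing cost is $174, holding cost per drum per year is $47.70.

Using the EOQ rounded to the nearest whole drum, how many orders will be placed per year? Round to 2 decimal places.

2DS/H = 2·66,700·174/47.7 = 486,616.35
EOQ = √486,616.35 ≈ 697.58 → Q = 698
N = D/Q = 66,700/698 ≈ 95.559 orders/yr

95.56 orders per year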